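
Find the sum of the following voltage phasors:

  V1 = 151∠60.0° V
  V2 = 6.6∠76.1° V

Step 1 — Convert each phasor to rectangular form:
  V1 = 151·(cos(60.0°) + j·sin(60.0°)) = 75.5 + j130.8 V
  V2 = 6.6·(cos(76.1°) + j·sin(76.1°)) = 1.586 + j6.407 V
Step 2 — Sum components: V_total = 77.09 + j137.2 V.
Step 3 — Convert to polar: |V_total| = 157.4 V, ∠V_total = 60.7°.

V_total = 157.4∠60.7° V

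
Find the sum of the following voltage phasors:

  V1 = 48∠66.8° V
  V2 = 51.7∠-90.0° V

Step 1 — Convert each phasor to rectangular form:
  V1 = 48·(cos(66.8°) + j·sin(66.8°)) = 18.91 + j44.12 V
  V2 = 51.7·(cos(-90.0°) + j·sin(-90.0°)) = 0 - j51.7 V
Step 2 — Sum components: V_total = 18.91 - j7.582 V.
Step 3 — Convert to polar: |V_total| = 20.37 V, ∠V_total = -21.8°.

V_total = 20.37∠-21.8° V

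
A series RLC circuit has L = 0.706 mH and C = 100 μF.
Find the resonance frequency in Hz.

Step 1 — Resonance condition Im(Z)=0 gives ω₀ = 1/√(LC).
Step 2 — ω₀ = 1/√(0.000706·0.0001) = 3764 rad/s.
Step 3 — f₀ = ω₀/(2π) = 599 Hz.

f₀ = 599 Hz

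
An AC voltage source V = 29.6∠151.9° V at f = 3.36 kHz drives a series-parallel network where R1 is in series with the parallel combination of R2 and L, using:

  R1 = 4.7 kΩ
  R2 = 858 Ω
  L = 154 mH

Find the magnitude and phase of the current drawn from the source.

Step 1 — Angular frequency: ω = 2π·f = 2π·3360 = 2.111e+04 rad/s.
Step 2 — Component impedances:
  R1: Z = R = 4700 Ω
  R2: Z = R = 858 Ω
  L: Z = jωL = j·2.111e+04·0.154 = 0 + j3251 Ω
Step 3 — Parallel branch: R2 || L = 1/(1/R2 + 1/L) = 802.1 + j211.7 Ω.
Step 4 — Series with R1: Z_total = R1 + (R2 || L) = 5502 + j211.7 Ω = 5506∠2.2° Ω.
Step 5 — Source phasor: V = 29.6∠151.9° V = -26.11 + j13.94 V.
Step 6 — Ohm's law: I = V / Z_total = (-26.11 + j13.94) / (5502 + j211.7) = -0.004641 + j0.002712 A.
Step 7 — Convert to polar: |I| = 0.005376 A, ∠I = 149.7°.

I = 0.005376∠149.7° A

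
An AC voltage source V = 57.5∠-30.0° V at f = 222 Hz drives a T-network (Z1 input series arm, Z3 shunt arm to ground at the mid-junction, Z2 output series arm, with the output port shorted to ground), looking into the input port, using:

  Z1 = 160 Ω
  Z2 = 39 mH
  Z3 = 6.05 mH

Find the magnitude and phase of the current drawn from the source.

Step 1 — Angular frequency: ω = 2π·f = 2π·222 = 1395 rad/s.
Step 2 — Component impedances:
  Z1: Z = R = 160 Ω
  Z2: Z = jωL = j·1395·0.039 = 0 + j54.4 Ω
  Z3: Z = jωL = j·1395·0.00605 = 0 + j8.439 Ω
Step 3 — With the output port shorted to ground, the output series arm Z2 runs from the junction to ground; the shunt arm Z3 also runs from the junction to ground. They appear in parallel: Z3 || Z2 = 0 + j7.306 Ω.
Step 4 — Series with input arm Z1: Z_in = Z1 + (Z3 || Z2) = 160 + j7.306 Ω = 160.2∠2.6° Ω.
Step 5 — Source phasor: V = 57.5∠-30.0° V = 49.8 - j28.75 V.
Step 6 — Ohm's law: I = V / Z_total = (49.8 - j28.75) / (160 + j7.306) = 0.3024 - j0.1935 A.
Step 7 — Convert to polar: |I| = 0.359 A, ∠I = -32.6°.

I = 0.359∠-32.6° A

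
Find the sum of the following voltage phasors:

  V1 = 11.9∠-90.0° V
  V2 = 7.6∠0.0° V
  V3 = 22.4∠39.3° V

Step 1 — Convert each phasor to rectangular form:
  V1 = 11.9·(cos(-90.0°) + j·sin(-90.0°)) = 0 - j11.9 V
  V2 = 7.6·(cos(0.0°) + j·sin(0.0°)) = 7.6 V
  V3 = 22.4·(cos(39.3°) + j·sin(39.3°)) = 17.33 + j14.19 V
Step 2 — Sum components: V_total = 24.93 + j2.288 V.
Step 3 — Convert to polar: |V_total| = 25.04 V, ∠V_total = 5.2°.

V_total = 25.04∠5.2° V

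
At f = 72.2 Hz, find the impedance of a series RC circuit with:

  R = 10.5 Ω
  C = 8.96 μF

Step 1 — Angular frequency: ω = 2π·f = 2π·72.2 = 453.6 rad/s.
Step 2 — Component impedances:
  R: Z = R = 10.5 Ω
  C: Z = 1/(jωC) = -j/(ω·C) = 0 - j246 Ω
Step 3 — Series combination: Z_total = R + C = 10.5 - j246 Ω = 246.2∠-87.6° Ω.

Z = 10.5 - j246 Ω = 246.2∠-87.6° Ω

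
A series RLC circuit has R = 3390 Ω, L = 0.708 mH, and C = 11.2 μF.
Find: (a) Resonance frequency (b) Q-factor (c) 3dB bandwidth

Step 1 — Resonance: ω₀ = 1/√(LC) = 1/√(0.000708·1.12e-05) = 1.123e+04 rad/s.
Step 2 — f₀ = ω₀/(2π) = 1787 Hz.
Step 3 — Series Q: Q = ω₀L/R = 1.123e+04·0.000708/3390 = 0.002345.
Step 4 — Bandwidth: Δω = ω₀/Q = 4.788e+06 rad/s; BW = Δω/(2π) = 7.621e+05 Hz.

(a) f₀ = 1787 Hz  (b) Q = 0.002345  (c) BW = 7.621e+05 Hz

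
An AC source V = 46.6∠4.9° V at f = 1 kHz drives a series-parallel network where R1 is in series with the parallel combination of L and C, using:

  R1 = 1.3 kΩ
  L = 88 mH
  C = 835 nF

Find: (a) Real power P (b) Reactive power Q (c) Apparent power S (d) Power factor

Step 1 — Angular frequency: ω = 2π·f = 2π·1000 = 6283 rad/s.
Step 2 — Component impedances:
  R1: Z = R = 1300 Ω
  L: Z = jωL = j·6283·0.088 = 0 + j552.9 Ω
  C: Z = 1/(jωC) = -j/(ω·C) = 0 - j190.6 Ω
Step 3 — Parallel branch: L || C = 1/(1/L + 1/C) = 0 - j290.9 Ω.
Step 4 — Series with R1: Z_total = R1 + (L || C) = 1300 - j290.9 Ω = 1332∠-12.6° Ω.
Step 5 — Source phasor: V = 46.6∠4.9° V = 46.43 + j3.98 V.
Step 6 — Current: I = V / Z = 0.03336 + j0.01053 A = 0.03498∠17.5° A.
Step 7 — Complex power: S = V·I* = 1.591 - j0.3559 VA.
Step 8 — Real power: P = Re(S) = 1.591 W.
Step 9 — Reactive power: Q = Im(S) = -0.3559 VAR.
Step 10 — Apparent power: |S| = 1.63 VA.
Step 11 — Power factor: PF = P/|S| = 0.9759 (leading).

(a) P = 1.591 W  (b) Q = -0.3559 VAR  (c) S = 1.63 VA  (d) PF = 0.9759 (leading)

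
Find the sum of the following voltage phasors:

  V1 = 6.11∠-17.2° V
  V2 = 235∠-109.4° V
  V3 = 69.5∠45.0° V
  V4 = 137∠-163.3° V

Step 1 — Convert each phasor to rectangular form:
  V1 = 6.11·(cos(-17.2°) + j·sin(-17.2°)) = 5.837 - j1.807 V
  V2 = 235·(cos(-109.4°) + j·sin(-109.4°)) = -78.06 - j221.7 V
  V3 = 69.5·(cos(45.0°) + j·sin(45.0°)) = 49.14 + j49.14 V
  V4 = 137·(cos(-163.3°) + j·sin(-163.3°)) = -131.2 - j39.37 V
Step 2 — Sum components: V_total = -154.3 - j213.7 V.
Step 3 — Convert to polar: |V_total| = 263.6 V, ∠V_total = -125.8°.

V_total = 263.6∠-125.8° V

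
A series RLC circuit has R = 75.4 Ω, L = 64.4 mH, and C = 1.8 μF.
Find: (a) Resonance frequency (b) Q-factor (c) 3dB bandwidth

Step 1 — Resonance: ω₀ = 1/√(LC) = 1/√(0.0644·1.8e-06) = 2937 rad/s.
Step 2 — f₀ = ω₀/(2π) = 467.5 Hz.
Step 3 — Series Q: Q = ω₀L/R = 2937·0.0644/75.4 = 2.509.
Step 4 — Bandwidth: Δω = ω₀/Q = 1171 rad/s; BW = Δω/(2π) = 186.3 Hz.

(a) f₀ = 467.5 Hz  (b) Q = 2.509  (c) BW = 186.3 Hz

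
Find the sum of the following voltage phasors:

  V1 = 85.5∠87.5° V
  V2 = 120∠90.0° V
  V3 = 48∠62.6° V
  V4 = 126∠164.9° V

Step 1 — Convert each phasor to rectangular form:
  V1 = 85.5·(cos(87.5°) + j·sin(87.5°)) = 3.729 + j85.42 V
  V2 = 120·(cos(90.0°) + j·sin(90.0°)) = 0 + j120 V
  V3 = 48·(cos(62.6°) + j·sin(62.6°)) = 22.09 + j42.62 V
  V4 = 126·(cos(164.9°) + j·sin(164.9°)) = -121.6 + j32.82 V
Step 2 — Sum components: V_total = -95.83 + j280.9 V.
Step 3 — Convert to polar: |V_total| = 296.8 V, ∠V_total = 108.8°.

V_total = 296.8∠108.8° V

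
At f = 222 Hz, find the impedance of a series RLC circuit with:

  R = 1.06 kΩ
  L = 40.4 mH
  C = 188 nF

Step 1 — Angular frequency: ω = 2π·f = 2π·222 = 1395 rad/s.
Step 2 — Component impedances:
  R: Z = R = 1060 Ω
  L: Z = jωL = j·1395·0.0404 = 0 + j56.35 Ω
  C: Z = 1/(jωC) = -j/(ω·C) = 0 - j3813 Ω
Step 3 — Series combination: Z_total = R + L + C = 1060 - j3757 Ω = 3904∠-74.2° Ω.

Z = 1060 - j3757 Ω = 3904∠-74.2° Ω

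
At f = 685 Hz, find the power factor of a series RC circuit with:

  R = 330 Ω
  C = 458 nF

Step 1 — Angular frequency: ω = 2π·f = 2π·685 = 4304 rad/s.
Step 2 — Component impedances:
  R: Z = R = 330 Ω
  C: Z = 1/(jωC) = -j/(ω·C) = 0 - j507.3 Ω
Step 3 — Series combination: Z_total = R + C = 330 - j507.3 Ω = 605.2∠-57.0° Ω.
Step 4 — Power factor: PF = cos(φ) = Re(Z)/|Z| = 330/605.2 = 0.5453.
Step 5 — Type: Im(Z) = -507.3 ⇒ leading (phase φ = -57.0°).

PF = 0.5453 (leading, φ = -57.0°)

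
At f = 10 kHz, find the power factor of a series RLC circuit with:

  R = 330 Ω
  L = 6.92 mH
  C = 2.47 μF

Step 1 — Angular frequency: ω = 2π·f = 2π·1e+04 = 6.283e+04 rad/s.
Step 2 — Component impedances:
  R: Z = R = 330 Ω
  L: Z = jωL = j·6.283e+04·0.00692 = 0 + j434.8 Ω
  C: Z = 1/(jωC) = -j/(ω·C) = 0 - j6.444 Ω
Step 3 — Series combination: Z_total = R + L + C = 330 + j428.4 Ω = 540.7∠52.4° Ω.
Step 4 — Power factor: PF = cos(φ) = Re(Z)/|Z| = 330/540.7 = 0.6103.
Step 5 — Type: Im(Z) = 428.4 ⇒ lagging (phase φ = 52.4°).

PF = 0.6103 (lagging, φ = 52.4°)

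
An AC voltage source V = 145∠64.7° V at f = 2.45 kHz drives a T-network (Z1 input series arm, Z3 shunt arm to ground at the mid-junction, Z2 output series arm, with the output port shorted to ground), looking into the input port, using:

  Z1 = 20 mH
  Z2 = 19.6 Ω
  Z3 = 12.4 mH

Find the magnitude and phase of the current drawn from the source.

Step 1 — Angular frequency: ω = 2π·f = 2π·2450 = 1.539e+04 rad/s.
Step 2 — Component impedances:
  Z1: Z = jωL = j·1.539e+04·0.02 = 0 + j307.9 Ω
  Z2: Z = R = 19.6 Ω
  Z3: Z = jωL = j·1.539e+04·0.0124 = 0 + j190.9 Ω
Step 3 — With the output port shorted to ground, the output series arm Z2 runs from the junction to ground; the shunt arm Z3 also runs from the junction to ground. They appear in parallel: Z3 || Z2 = 19.4 + j1.992 Ω.
Step 4 — Series with input arm Z1: Z_in = Z1 + (Z3 || Z2) = 19.4 + j309.9 Ω = 310.5∠86.4° Ω.
Step 5 — Source phasor: V = 145∠64.7° V = 61.97 + j131.1 V.
Step 6 — Ohm's law: I = V / Z_total = (61.97 + j131.1) / (19.4 + j309.9) = 0.4339 - j0.1728 A.
Step 7 — Convert to polar: |I| = 0.467 A, ∠I = -21.7°.

I = 0.467∠-21.7° A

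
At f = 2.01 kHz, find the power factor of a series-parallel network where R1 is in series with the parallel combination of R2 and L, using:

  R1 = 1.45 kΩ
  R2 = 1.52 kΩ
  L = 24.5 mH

Step 1 — Angular frequency: ω = 2π·f = 2π·2010 = 1.263e+04 rad/s.
Step 2 — Component impedances:
  R1: Z = R = 1450 Ω
  R2: Z = R = 1520 Ω
  L: Z = jωL = j·1.263e+04·0.0245 = 0 + j309.4 Ω
Step 3 — Parallel branch: R2 || L = 1/(1/R2 + 1/L) = 60.48 + j297.1 Ω.
Step 4 — Series with R1: Z_total = R1 + (R2 || L) = 1510 + j297.1 Ω = 1539∠11.1° Ω.
Step 5 — Power factor: PF = cos(φ) = Re(Z)/|Z| = 1510/1539 = 0.9812.
Step 6 — Type: Im(Z) = 297.1 ⇒ lagging (phase φ = 11.1°).

PF = 0.9812 (lagging, φ = 11.1°)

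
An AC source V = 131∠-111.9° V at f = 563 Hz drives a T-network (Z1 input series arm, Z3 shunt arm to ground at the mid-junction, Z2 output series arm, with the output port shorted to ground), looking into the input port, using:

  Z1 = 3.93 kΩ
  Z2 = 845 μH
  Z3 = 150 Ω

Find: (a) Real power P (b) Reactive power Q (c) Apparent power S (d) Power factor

Step 1 — Angular frequency: ω = 2π·f = 2π·563 = 3537 rad/s.
Step 2 — Component impedances:
  Z1: Z = R = 3930 Ω
  Z2: Z = jωL = j·3537·0.000845 = 0 + j2.989 Ω
  Z3: Z = R = 150 Ω
Step 3 — With the output port shorted to ground, the output series arm Z2 runs from the junction to ground; the shunt arm Z3 also runs from the junction to ground. They appear in parallel: Z3 || Z2 = 0.05954 + j2.988 Ω.
Step 4 — Series with input arm Z1: Z_in = Z1 + (Z3 || Z2) = 3930 + j2.988 Ω = 3930∠0.0° Ω.
Step 5 — Source phasor: V = 131∠-111.9° V = -48.86 - j121.5 V.
Step 6 — Current: I = V / Z = -0.01246 - j0.03092 A = 0.03333∠-111.9° A.
Step 7 — Complex power: S = V·I* = 4.367 + j0.00332 VA.
Step 8 — Real power: P = Re(S) = 4.367 W.
Step 9 — Reactive power: Q = Im(S) = 0.00332 VAR.
Step 10 — Apparent power: |S| = 4.367 VA.
Step 11 — Power factor: PF = P/|S| = 1 (lagging).

(a) P = 4.367 W  (b) Q = 0.00332 VAR  (c) S = 4.367 VA  (d) PF = 1 (lagging)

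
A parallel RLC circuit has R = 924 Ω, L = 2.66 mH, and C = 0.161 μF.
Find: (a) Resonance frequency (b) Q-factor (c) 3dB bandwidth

Step 1 — Resonance: ω₀ = 1/√(LC) = 1/√(0.00266·1.61e-07) = 4.832e+04 rad/s.
Step 2 — f₀ = ω₀/(2π) = 7691 Hz.
Step 3 — Parallel Q: Q = R/(ω₀L) = 924/(4.832e+04·0.00266) = 7.189.
Step 4 — Bandwidth: Δω = ω₀/Q = 6722 rad/s; BW = Δω/(2π) = 1070 Hz.

(a) f₀ = 7691 Hz  (b) Q = 7.189  (c) BW = 1070 Hz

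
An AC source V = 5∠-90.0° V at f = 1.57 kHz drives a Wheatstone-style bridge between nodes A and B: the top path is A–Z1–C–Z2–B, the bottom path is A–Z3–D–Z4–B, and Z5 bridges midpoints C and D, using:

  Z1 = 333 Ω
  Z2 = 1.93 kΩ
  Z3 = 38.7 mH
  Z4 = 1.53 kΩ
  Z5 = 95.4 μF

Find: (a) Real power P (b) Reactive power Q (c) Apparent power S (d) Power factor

Step 1 — Angular frequency: ω = 2π·f = 2π·1570 = 9865 rad/s.
Step 2 — Component impedances:
  Z1: Z = R = 333 Ω
  Z2: Z = R = 1930 Ω
  Z3: Z = jωL = j·9865·0.0387 = 0 + j381.8 Ω
  Z4: Z = R = 1530 Ω
  Z5: Z = 1/(jωC) = -j/(ω·C) = 0 - j1.063 Ω
Step 3 — Bridge requires nodal analysis (the Z5 bridge couples midpoints C and D, so the two paths cannot be reduced to a simple series/parallel combination). Setting node B to ground and injecting 1 A at node A, the 3-node admittance system at A, C, D solves to V_A = Z_AB = 1043 + j165.2 Ω = 1056∠9.0° Ω.
Step 4 — Source phasor: V = 5∠-90.0° V = 0 - j5 V.
Step 5 — Current: I = V / Z = -0.0007412 - j0.004678 A = 0.004736∠-99.0° A.
Step 6 — Complex power: S = V·I* = 0.02339 + j0.003706 VA.
Step 7 — Real power: P = Re(S) = 0.02339 W.
Step 8 — Reactive power: Q = Im(S) = 0.003706 VAR.
Step 9 — Apparent power: |S| = 0.02368 VA.
Step 10 — Power factor: PF = P/|S| = 0.9877 (lagging).

(a) P = 0.02339 W  (b) Q = 0.003706 VAR  (c) S = 0.02368 VA  (d) PF = 0.9877 (lagging)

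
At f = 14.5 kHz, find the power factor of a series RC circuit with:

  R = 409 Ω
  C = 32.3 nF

Step 1 — Angular frequency: ω = 2π·f = 2π·1.45e+04 = 9.111e+04 rad/s.
Step 2 — Component impedances:
  R: Z = R = 409 Ω
  C: Z = 1/(jωC) = -j/(ω·C) = 0 - j339.8 Ω
Step 3 — Series combination: Z_total = R + C = 409 - j339.8 Ω = 531.8∠-39.7° Ω.
Step 4 — Power factor: PF = cos(φ) = Re(Z)/|Z| = 409/531.75 = 0.7692.
Step 5 — Type: Im(Z) = -339.8 ⇒ leading (phase φ = -39.7°).

PF = 0.7692 (leading, φ = -39.7°)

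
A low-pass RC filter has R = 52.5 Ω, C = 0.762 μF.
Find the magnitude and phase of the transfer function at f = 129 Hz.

Step 1 — Angular frequency: ω = 2π·129 = 810.5 rad/s.
Step 2 — Transfer function: H(jω) = 1/(1 + jωRC).
Step 3 — Denominator: 1 + jωRC = 1 + j·810.5·52.5·7.62e-07 = 1 + j0.03243.
Step 4 — H = 0.9989 - j0.03239.
Step 5 — Magnitude: |H| = 0.9995 (-0.0 dB); phase: φ = -1.9°.

|H| = 0.9995 (-0.0 dB), φ = -1.9°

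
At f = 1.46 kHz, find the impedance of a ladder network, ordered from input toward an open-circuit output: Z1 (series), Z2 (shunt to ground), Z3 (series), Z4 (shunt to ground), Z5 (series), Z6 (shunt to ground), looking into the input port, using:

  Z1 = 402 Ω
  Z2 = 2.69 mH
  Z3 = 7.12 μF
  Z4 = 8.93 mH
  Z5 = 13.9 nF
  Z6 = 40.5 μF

Step 1 — Angular frequency: ω = 2π·f = 2π·1460 = 9173 rad/s.
Step 2 — Component impedances:
  Z1: Z = R = 402 Ω
  Z2: Z = jωL = j·9173·0.00269 = 0 + j24.68 Ω
  Z3: Z = 1/(jωC) = -j/(ω·C) = 0 - j15.31 Ω
  Z4: Z = jωL = j·9173·0.00893 = 0 + j81.92 Ω
  Z5: Z = 1/(jωC) = -j/(ω·C) = 0 - j7842 Ω
  Z6: Z = 1/(jωC) = -j/(ω·C) = 0 - j2.692 Ω
Step 3 — Ladder network (open output): work backward from the far end, alternating series and parallel combinations. Z_in = 402 + j18.07 Ω = 402.4∠2.6° Ω.

Z = 402 + j18.07 Ω = 402.4∠2.6° Ω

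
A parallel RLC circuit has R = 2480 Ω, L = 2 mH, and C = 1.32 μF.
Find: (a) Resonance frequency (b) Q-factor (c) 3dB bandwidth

Step 1 — Resonance: ω₀ = 1/√(LC) = 1/√(0.002·1.32e-06) = 1.946e+04 rad/s.
Step 2 — f₀ = ω₀/(2π) = 3098 Hz.
Step 3 — Parallel Q: Q = R/(ω₀L) = 2480/(1.946e+04·0.002) = 63.71.
Step 4 — Bandwidth: Δω = ω₀/Q = 305.5 rad/s; BW = Δω/(2π) = 48.62 Hz.

(a) f₀ = 3098 Hz  (b) Q = 63.71  (c) BW = 48.62 Hz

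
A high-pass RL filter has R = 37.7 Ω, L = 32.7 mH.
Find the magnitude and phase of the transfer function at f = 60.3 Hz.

Step 1 — Angular frequency: ω = 2π·60.3 = 378.9 rad/s.
Step 2 — Transfer function: H(jω) = jωL/(R + jωL).
Step 3 — Numerator jωL = j·12.39; denominator R + jωL = 37.7 + j12.39.
Step 4 — H = 0.09747 + j0.2966.
Step 5 — Magnitude: |H| = 0.3122 (-10.1 dB); phase: φ = 71.8°.

|H| = 0.3122 (-10.1 dB), φ = 71.8°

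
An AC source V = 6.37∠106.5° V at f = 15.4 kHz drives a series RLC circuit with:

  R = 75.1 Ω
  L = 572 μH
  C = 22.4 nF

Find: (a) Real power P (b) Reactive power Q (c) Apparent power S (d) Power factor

Step 1 — Angular frequency: ω = 2π·f = 2π·1.54e+04 = 9.676e+04 rad/s.
Step 2 — Component impedances:
  R: Z = R = 75.1 Ω
  L: Z = jωL = j·9.676e+04·0.000572 = 0 + j55.35 Ω
  C: Z = 1/(jωC) = -j/(ω·C) = 0 - j461.4 Ω
Step 3 — Series combination: Z_total = R + L + C = 75.1 - j406 Ω = 412.9∠-79.5° Ω.
Step 4 — Source phasor: V = 6.37∠106.5° V = -1.809 + j6.108 V.
Step 5 — Current: I = V / Z = -0.01534 - j0.001618 A = 0.01543∠-174.0° A.
Step 6 — Complex power: S = V·I* = 0.01787 - j0.09663 VA.
Step 7 — Real power: P = Re(S) = 0.01787 W.
Step 8 — Reactive power: Q = Im(S) = -0.09663 VAR.
Step 9 — Apparent power: |S| = 0.09827 VA.
Step 10 — Power factor: PF = P/|S| = 0.1819 (leading).

(a) P = 0.01787 W  (b) Q = -0.09663 VAR  (c) S = 0.09827 VA  (d) PF = 0.1819 (leading)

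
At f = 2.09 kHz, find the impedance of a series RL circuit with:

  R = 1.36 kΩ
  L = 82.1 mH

Step 1 — Angular frequency: ω = 2π·f = 2π·2090 = 1.313e+04 rad/s.
Step 2 — Component impedances:
  R: Z = R = 1360 Ω
  L: Z = jωL = j·1.313e+04·0.0821 = 0 + j1078 Ω
Step 3 — Series combination: Z_total = R + L = 1360 + j1078 Ω = 1735∠38.4° Ω.

Z = 1360 + j1078 Ω = 1735∠38.4° Ω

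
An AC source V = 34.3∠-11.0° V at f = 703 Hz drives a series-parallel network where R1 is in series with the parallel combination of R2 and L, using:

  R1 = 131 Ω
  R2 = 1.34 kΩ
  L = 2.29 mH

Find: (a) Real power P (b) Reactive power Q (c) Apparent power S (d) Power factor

Step 1 — Angular frequency: ω = 2π·f = 2π·703 = 4417 rad/s.
Step 2 — Component impedances:
  R1: Z = R = 131 Ω
  R2: Z = R = 1340 Ω
  L: Z = jωL = j·4417·0.00229 = 0 + j10.12 Ω
Step 3 — Parallel branch: R2 || L = 1/(1/R2 + 1/L) = 0.07635 + j10.11 Ω.
Step 4 — Series with R1: Z_total = R1 + (R2 || L) = 131.1 + j10.11 Ω = 131.5∠4.4° Ω.
Step 5 — Source phasor: V = 34.3∠-11.0° V = 33.67 - j6.545 V.
Step 6 — Current: I = V / Z = 0.2515 - j0.06934 A = 0.2609∠-15.4° A.
Step 7 — Complex power: S = V·I* = 8.922 + j0.6885 VA.
Step 8 — Real power: P = Re(S) = 8.922 W.
Step 9 — Reactive power: Q = Im(S) = 0.6885 VAR.
Step 10 — Apparent power: |S| = 8.949 VA.
Step 11 — Power factor: PF = P/|S| = 0.997 (lagging).

(a) P = 8.922 W  (b) Q = 0.6885 VAR  (c) S = 8.949 VA  (d) PF = 0.997 (lagging)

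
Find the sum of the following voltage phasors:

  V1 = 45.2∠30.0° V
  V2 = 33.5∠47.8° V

Step 1 — Convert each phasor to rectangular form:
  V1 = 45.2·(cos(30.0°) + j·sin(30.0°)) = 39.14 + j22.6 V
  V2 = 33.5·(cos(47.8°) + j·sin(47.8°)) = 22.5 + j24.82 V
Step 2 — Sum components: V_total = 61.65 + j47.42 V.
Step 3 — Convert to polar: |V_total| = 77.77 V, ∠V_total = 37.6°.

V_total = 77.77∠37.6° V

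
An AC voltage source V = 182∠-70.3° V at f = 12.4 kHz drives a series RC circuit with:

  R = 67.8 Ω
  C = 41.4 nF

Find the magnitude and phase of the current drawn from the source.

Step 1 — Angular frequency: ω = 2π·f = 2π·1.24e+04 = 7.791e+04 rad/s.
Step 2 — Component impedances:
  R: Z = R = 67.8 Ω
  C: Z = 1/(jωC) = -j/(ω·C) = 0 - j310 Ω
Step 3 — Series combination: Z_total = R + C = 67.8 - j310 Ω = 317.4∠-77.7° Ω.
Step 4 — Source phasor: V = 182∠-70.3° V = 61.35 - j171.3 V.
Step 5 — Ohm's law: I = V / Z_total = (61.35 - j171.3) / (67.8 - j310) = 0.5688 + j0.07351 A.
Step 6 — Convert to polar: |I| = 0.5735 A, ∠I = 7.4°.

I = 0.5735∠7.4° A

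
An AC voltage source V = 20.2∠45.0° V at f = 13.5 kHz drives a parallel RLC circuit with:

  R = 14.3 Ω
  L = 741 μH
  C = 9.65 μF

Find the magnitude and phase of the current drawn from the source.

Step 1 — Angular frequency: ω = 2π·f = 2π·1.35e+04 = 8.482e+04 rad/s.
Step 2 — Component impedances:
  R: Z = R = 14.3 Ω
  L: Z = jωL = j·8.482e+04·0.000741 = 0 + j62.85 Ω
  C: Z = 1/(jωC) = -j/(ω·C) = 0 - j1.222 Ω
Step 3 — Parallel combination: 1/Z_total = 1/R + 1/L + 1/C; Z_total = 0.1077 - j1.237 Ω = 1.241∠-85.0° Ω.
Step 4 — Source phasor: V = 20.2∠45.0° V = 14.28 + j14.28 V.
Step 5 — Ohm's law: I = V / Z_total = (14.28 + j14.28) / (0.1077 - j1.237) = -10.47 + j12.46 A.
Step 6 — Convert to polar: |I| = 16.27 A, ∠I = 130.0°.

I = 16.27∠130.0° A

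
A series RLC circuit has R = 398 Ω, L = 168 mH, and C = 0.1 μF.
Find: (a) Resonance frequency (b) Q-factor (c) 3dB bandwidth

Step 1 — Resonance: ω₀ = 1/√(LC) = 1/√(0.168·1e-07) = 7715 rad/s.
Step 2 — f₀ = ω₀/(2π) = 1228 Hz.
Step 3 — Series Q: Q = ω₀L/R = 7715·0.168/398 = 3.257.
Step 4 — Bandwidth: Δω = ω₀/Q = 2369 rad/s; BW = Δω/(2π) = 377 Hz.

(a) f₀ = 1228 Hz  (b) Q = 3.257  (c) BW = 377 Hz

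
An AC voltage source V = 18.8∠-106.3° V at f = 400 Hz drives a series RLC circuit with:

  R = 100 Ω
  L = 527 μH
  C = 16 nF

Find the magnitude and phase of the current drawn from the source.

Step 1 — Angular frequency: ω = 2π·f = 2π·400 = 2513 rad/s.
Step 2 — Component impedances:
  R: Z = R = 100 Ω
  L: Z = jωL = j·2513·0.000527 = 0 + j1.324 Ω
  C: Z = 1/(jωC) = -j/(ω·C) = 0 - j2.487e+04 Ω
Step 3 — Series combination: Z_total = R + L + C = 100 - j2.487e+04 Ω = 2.487e+04∠-89.8° Ω.
Step 4 — Source phasor: V = 18.8∠-106.3° V = -5.277 - j18.04 V.
Step 5 — Ohm's law: I = V / Z_total = (-5.277 - j18.04) / (100 - j2.487e+04) = 0.0007248 - j0.0002151 A.
Step 6 — Convert to polar: |I| = 0.000756 A, ∠I = -16.5°.

I = 0.000756∠-16.5° A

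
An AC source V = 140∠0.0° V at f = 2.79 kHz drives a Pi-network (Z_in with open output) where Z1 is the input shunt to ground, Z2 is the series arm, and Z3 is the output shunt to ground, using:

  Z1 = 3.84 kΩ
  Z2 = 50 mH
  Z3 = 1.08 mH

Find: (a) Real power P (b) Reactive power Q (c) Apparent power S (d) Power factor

Step 1 — Angular frequency: ω = 2π·f = 2π·2790 = 1.753e+04 rad/s.
Step 2 — Component impedances:
  Z1: Z = R = 3840 Ω
  Z2: Z = jωL = j·1.753e+04·0.05 = 0 + j876.5 Ω
  Z3: Z = jωL = j·1.753e+04·0.00108 = 0 + j18.93 Ω
Step 3 — With open output, the series arm Z2 and the output shunt Z3 appear in series to ground: Z2 + Z3 = 0 + j895.4 Ω.
Step 4 — Parallel with input shunt Z1: Z_in = Z1 || (Z2 + Z3) = 198 + j849.3 Ω = 872∠76.9° Ω.
Step 5 — Source phasor: V = 140∠0.0° V = 140 V.
Step 6 — Current: I = V / Z = 0.03646 - j0.1563 A = 0.1605∠-76.9° A.
Step 7 — Complex power: S = V·I* = 5.104 + j21.89 VA.
Step 8 — Real power: P = Re(S) = 5.104 W.
Step 9 — Reactive power: Q = Im(S) = 21.89 VAR.
Step 10 — Apparent power: |S| = 22.48 VA.
Step 11 — Power factor: PF = P/|S| = 0.2271 (lagging).

(a) P = 5.104 W  (b) Q = 21.89 VAR  (c) S = 22.48 VA  (d) PF = 0.2271 (lagging)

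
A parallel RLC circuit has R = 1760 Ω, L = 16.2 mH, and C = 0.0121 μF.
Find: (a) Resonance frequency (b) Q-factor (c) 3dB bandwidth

Step 1 — Resonance: ω₀ = 1/√(LC) = 1/√(0.0162·1.21e-08) = 7.142e+04 rad/s.
Step 2 — f₀ = ω₀/(2π) = 1.137e+04 Hz.
Step 3 — Parallel Q: Q = R/(ω₀L) = 1760/(7.142e+04·0.0162) = 1.521.
Step 4 — Bandwidth: Δω = ω₀/Q = 4.696e+04 rad/s; BW = Δω/(2π) = 7473 Hz.

(a) f₀ = 1.137e+04 Hz  (b) Q = 1.521  (c) BW = 7473 Hz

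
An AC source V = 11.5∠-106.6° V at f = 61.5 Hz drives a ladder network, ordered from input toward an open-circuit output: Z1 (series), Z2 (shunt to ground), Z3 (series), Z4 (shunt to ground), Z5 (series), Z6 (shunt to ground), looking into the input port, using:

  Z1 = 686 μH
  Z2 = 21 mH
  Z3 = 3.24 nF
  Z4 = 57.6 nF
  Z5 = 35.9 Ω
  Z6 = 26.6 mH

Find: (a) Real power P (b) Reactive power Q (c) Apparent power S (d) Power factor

Step 1 — Angular frequency: ω = 2π·f = 2π·61.5 = 386.4 rad/s.
Step 2 — Component impedances:
  Z1: Z = jωL = j·386.4·0.000686 = 0 + j0.2651 Ω
  Z2: Z = jωL = j·386.4·0.021 = 0 + j8.115 Ω
  Z3: Z = 1/(jωC) = -j/(ω·C) = 0 - j7.987e+05 Ω
  Z4: Z = 1/(jωC) = -j/(ω·C) = 0 - j4.493e+04 Ω
  Z5: Z = R = 35.9 Ω
  Z6: Z = jωL = j·386.4·0.0266 = 0 + j10.28 Ω
Step 3 — Ladder network (open output): work backward from the far end, alternating series and parallel combinations. Z_in = 0 + j8.38 Ω = 8.38∠90.0° Ω.
Step 4 — Source phasor: V = 11.5∠-106.6° V = -3.285 - j11.02 V.
Step 5 — Current: I = V / Z = -1.315 + j0.3921 A = 1.372∠163.4° A.
Step 6 — Complex power: S = V·I* = 0 + j15.78 VA.
Step 7 — Real power: P = Re(S) = 0 W.
Step 8 — Reactive power: Q = Im(S) = 15.78 VAR.
Step 9 — Apparent power: |S| = 15.78 VA.
Step 10 — Power factor: PF = P/|S| = 0 (lagging).

(a) P = 0 W  (b) Q = 15.78 VAR  (c) S = 15.78 VA  (d) PF = 0 (lagging)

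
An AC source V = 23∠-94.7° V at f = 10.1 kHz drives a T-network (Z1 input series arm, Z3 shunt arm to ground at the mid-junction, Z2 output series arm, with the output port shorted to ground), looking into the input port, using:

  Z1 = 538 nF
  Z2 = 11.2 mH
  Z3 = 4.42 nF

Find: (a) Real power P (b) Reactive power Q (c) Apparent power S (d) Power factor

Step 1 — Angular frequency: ω = 2π·f = 2π·1.01e+04 = 6.346e+04 rad/s.
Step 2 — Component impedances:
  Z1: Z = 1/(jωC) = -j/(ω·C) = 0 - j29.29 Ω
  Z2: Z = jωL = j·6.346e+04·0.0112 = 0 + j710.8 Ω
  Z3: Z = 1/(jωC) = -j/(ω·C) = 0 - j3565 Ω
Step 3 — With the output port shorted to ground, the output series arm Z2 runs from the junction to ground; the shunt arm Z3 also runs from the junction to ground. They appear in parallel: Z3 || Z2 = 0 + j887.7 Ω.
Step 4 — Series with input arm Z1: Z_in = Z1 + (Z3 || Z2) = 0 + j858.4 Ω = 858.4∠90.0° Ω.
Step 5 — Source phasor: V = 23∠-94.7° V = -1.885 - j22.92 V.
Step 6 — Current: I = V / Z = -0.0267 + j0.002195 A = 0.02679∠175.3° A.
Step 7 — Complex power: S = V·I* = 0 + j0.6162 VA.
Step 8 — Real power: P = Re(S) = 0 W.
Step 9 — Reactive power: Q = Im(S) = 0.6162 VAR.
Step 10 — Apparent power: |S| = 0.6162 VA.
Step 11 — Power factor: PF = P/|S| = 0 (lagging).

(a) P = 0 W  (b) Q = 0.6162 VAR  (c) S = 0.6162 VA  (d) PF = 0 (lagging)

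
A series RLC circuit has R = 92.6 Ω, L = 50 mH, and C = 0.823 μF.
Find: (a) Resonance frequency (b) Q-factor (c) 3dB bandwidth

Step 1 — Resonance condition Im(Z)=0 gives ω₀ = 1/√(LC).
Step 2 — ω₀ = 1/√(0.05·8.23e-07) = 4930 rad/s.
Step 3 — f₀ = ω₀/(2π) = 784.6 Hz.
Step 4 — Series Q: Q = ω₀L/R = 4930·0.05/92.6 = 2.662.
Step 5 — 3dB bandwidth: Δω = ω₀/Q = 1852 rad/s; BW = Δω/(2π) = 294.8 Hz.

(a) f₀ = 784.6 Hz  (b) Q = 2.662  (c) BW = 294.8 Hz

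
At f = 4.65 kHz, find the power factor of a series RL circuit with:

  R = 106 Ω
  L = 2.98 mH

Step 1 — Angular frequency: ω = 2π·f = 2π·4650 = 2.922e+04 rad/s.
Step 2 — Component impedances:
  R: Z = R = 106 Ω
  L: Z = jωL = j·2.922e+04·0.00298 = 0 + j87.07 Ω
Step 3 — Series combination: Z_total = R + L = 106 + j87.07 Ω = 137.2∠39.4° Ω.
Step 4 — Power factor: PF = cos(φ) = Re(Z)/|Z| = 106/137.173 = 0.7727.
Step 5 — Type: Im(Z) = 87.07 ⇒ lagging (phase φ = 39.4°).

PF = 0.7727 (lagging, φ = 39.4°)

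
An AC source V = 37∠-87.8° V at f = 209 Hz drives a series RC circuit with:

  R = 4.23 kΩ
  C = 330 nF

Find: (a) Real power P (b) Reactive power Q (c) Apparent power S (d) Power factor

Step 1 — Angular frequency: ω = 2π·f = 2π·209 = 1313 rad/s.
Step 2 — Component impedances:
  R: Z = R = 4230 Ω
  C: Z = 1/(jωC) = -j/(ω·C) = 0 - j2308 Ω
Step 3 — Series combination: Z_total = R + C = 4230 - j2308 Ω = 4818∠-28.6° Ω.
Step 4 — Source phasor: V = 37∠-87.8° V = 1.42 - j36.97 V.
Step 5 — Current: I = V / Z = 0.003933 - j0.006595 A = 0.007679∠-59.2° A.
Step 6 — Complex power: S = V·I* = 0.2494 - j0.1361 VA.
Step 7 — Real power: P = Re(S) = 0.2494 W.
Step 8 — Reactive power: Q = Im(S) = -0.1361 VAR.
Step 9 — Apparent power: |S| = 0.2841 VA.
Step 10 — Power factor: PF = P/|S| = 0.8779 (leading).

(a) P = 0.2494 W  (b) Q = -0.1361 VAR  (c) S = 0.2841 VA  (d) PF = 0.8779 (leading)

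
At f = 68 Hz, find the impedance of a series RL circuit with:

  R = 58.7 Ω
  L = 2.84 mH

Step 1 — Angular frequency: ω = 2π·f = 2π·68 = 427.3 rad/s.
Step 2 — Component impedances:
  R: Z = R = 58.7 Ω
  L: Z = jωL = j·427.3·0.00284 = 0 + j1.213 Ω
Step 3 — Series combination: Z_total = R + L = 58.7 + j1.213 Ω = 58.71∠1.2° Ω.

Z = 58.7 + j1.213 Ω = 58.71∠1.2° Ω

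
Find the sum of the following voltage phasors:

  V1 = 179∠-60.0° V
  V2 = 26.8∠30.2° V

Step 1 — Convert each phasor to rectangular form:
  V1 = 179·(cos(-60.0°) + j·sin(-60.0°)) = 89.5 - j155 V
  V2 = 26.8·(cos(30.2°) + j·sin(30.2°)) = 23.16 + j13.48 V
Step 2 — Sum components: V_total = 112.7 - j141.5 V.
Step 3 — Convert to polar: |V_total| = 180.9 V, ∠V_total = -51.5°.

V_total = 180.9∠-51.5° V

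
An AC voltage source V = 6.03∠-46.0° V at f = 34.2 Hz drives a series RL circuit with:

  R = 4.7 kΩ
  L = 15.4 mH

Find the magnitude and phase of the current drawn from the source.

Step 1 — Angular frequency: ω = 2π·f = 2π·34.2 = 214.9 rad/s.
Step 2 — Component impedances:
  R: Z = R = 4700 Ω
  L: Z = jωL = j·214.9·0.0154 = 0 + j3.309 Ω
Step 3 — Series combination: Z_total = R + L = 4700 + j3.309 Ω = 4700∠0.0° Ω.
Step 4 — Source phasor: V = 6.03∠-46.0° V = 4.189 - j4.338 V.
Step 5 — Ohm's law: I = V / Z_total = (4.189 - j4.338) / (4700 + j3.309) = 0.0008906 - j0.0009235 A.
Step 6 — Convert to polar: |I| = 0.001283 A, ∠I = -46.0°.

I = 0.001283∠-46.0° A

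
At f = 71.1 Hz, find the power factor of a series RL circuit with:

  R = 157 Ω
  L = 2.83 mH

Step 1 — Angular frequency: ω = 2π·f = 2π·71.1 = 446.7 rad/s.
Step 2 — Component impedances:
  R: Z = R = 157 Ω
  L: Z = jωL = j·446.7·0.00283 = 0 + j1.264 Ω
Step 3 — Series combination: Z_total = R + L = 157 + j1.264 Ω = 157∠0.5° Ω.
Step 4 — Power factor: PF = cos(φ) = Re(Z)/|Z| = 157/157 = 1.
Step 5 — Type: Im(Z) = 1.264 ⇒ lagging (phase φ = 0.5°).

PF = 1 (lagging, φ = 0.5°)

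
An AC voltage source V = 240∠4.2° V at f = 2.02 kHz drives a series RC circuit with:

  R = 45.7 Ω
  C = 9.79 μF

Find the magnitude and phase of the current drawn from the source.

Step 1 — Angular frequency: ω = 2π·f = 2π·2020 = 1.269e+04 rad/s.
Step 2 — Component impedances:
  R: Z = R = 45.7 Ω
  C: Z = 1/(jωC) = -j/(ω·C) = 0 - j8.048 Ω
Step 3 — Series combination: Z_total = R + C = 45.7 - j8.048 Ω = 46.4∠-10.0° Ω.
Step 4 — Source phasor: V = 240∠4.2° V = 239.4 + j17.58 V.
Step 5 — Ohm's law: I = V / Z_total = (239.4 + j17.58) / (45.7 - j8.048) = 5.014 + j1.268 A.
Step 6 — Convert to polar: |I| = 5.172 A, ∠I = 14.2°.

I = 5.172∠14.2° A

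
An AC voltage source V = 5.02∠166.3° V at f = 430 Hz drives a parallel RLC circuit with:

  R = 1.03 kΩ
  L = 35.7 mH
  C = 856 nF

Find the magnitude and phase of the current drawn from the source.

Step 1 — Angular frequency: ω = 2π·f = 2π·430 = 2702 rad/s.
Step 2 — Component impedances:
  R: Z = R = 1030 Ω
  L: Z = jωL = j·2702·0.0357 = 0 + j96.45 Ω
  C: Z = 1/(jωC) = -j/(ω·C) = 0 - j432.4 Ω
Step 3 — Parallel combination: 1/Z_total = 1/R + 1/L + 1/C; Z_total = 14.75 + j122.4 Ω = 123.3∠83.1° Ω.
Step 4 — Source phasor: V = 5.02∠166.3° V = -4.877 + j1.189 V.
Step 5 — Ohm's law: I = V / Z_total = (-4.877 + j1.189) / (14.75 + j122.4) = 0.004842 + j0.04044 A.
Step 6 — Convert to polar: |I| = 0.04073 A, ∠I = 83.2°.

I = 0.04073∠83.2° A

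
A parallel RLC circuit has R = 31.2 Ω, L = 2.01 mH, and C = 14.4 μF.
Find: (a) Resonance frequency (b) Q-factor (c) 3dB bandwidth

Step 1 — Resonance: ω₀ = 1/√(LC) = 1/√(0.00201·1.44e-05) = 5878 rad/s.
Step 2 — f₀ = ω₀/(2π) = 935.5 Hz.
Step 3 — Parallel Q: Q = R/(ω₀L) = 31.2/(5878·0.00201) = 2.641.
Step 4 — Bandwidth: Δω = ω₀/Q = 2226 rad/s; BW = Δω/(2π) = 354.2 Hz.

(a) f₀ = 935.5 Hz  (b) Q = 2.641  (c) BW = 354.2 Hz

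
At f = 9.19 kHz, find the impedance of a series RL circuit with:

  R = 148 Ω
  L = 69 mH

Step 1 — Angular frequency: ω = 2π·f = 2π·9190 = 5.774e+04 rad/s.
Step 2 — Component impedances:
  R: Z = R = 148 Ω
  L: Z = jωL = j·5.774e+04·0.069 = 0 + j3984 Ω
Step 3 — Series combination: Z_total = R + L = 148 + j3984 Ω = 3987∠87.9° Ω.

Z = 148 + j3984 Ω = 3987∠87.9° Ω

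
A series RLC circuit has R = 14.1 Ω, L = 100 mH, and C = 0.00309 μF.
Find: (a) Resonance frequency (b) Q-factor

Step 1 — Resonance condition Im(Z)=0 gives ω₀ = 1/√(LC).
Step 2 — ω₀ = 1/√(0.1·3.09e-09) = 5.689e+04 rad/s.
Step 3 — f₀ = ω₀/(2π) = 9054 Hz.
Step 4 — Series Q: Q = ω₀L/R = 5.689e+04·0.1/14.1 = 403.5.

(a) f₀ = 9054 Hz  (b) Q = 403.5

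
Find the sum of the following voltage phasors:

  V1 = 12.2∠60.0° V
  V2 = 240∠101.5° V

Step 1 — Convert each phasor to rectangular form:
  V1 = 12.2·(cos(60.0°) + j·sin(60.0°)) = 6.1 + j10.57 V
  V2 = 240·(cos(101.5°) + j·sin(101.5°)) = -47.85 + j235.2 V
Step 2 — Sum components: V_total = -41.75 + j245.7 V.
Step 3 — Convert to polar: |V_total| = 249.3 V, ∠V_total = 99.6°.

V_total = 249.3∠99.6° V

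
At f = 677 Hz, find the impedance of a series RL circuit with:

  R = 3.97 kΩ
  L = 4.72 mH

Step 1 — Angular frequency: ω = 2π·f = 2π·677 = 4254 rad/s.
Step 2 — Component impedances:
  R: Z = R = 3970 Ω
  L: Z = jωL = j·4254·0.00472 = 0 + j20.08 Ω
Step 3 — Series combination: Z_total = R + L = 3970 + j20.08 Ω = 3970∠0.3° Ω.

Z = 3970 + j20.08 Ω = 3970∠0.3° Ω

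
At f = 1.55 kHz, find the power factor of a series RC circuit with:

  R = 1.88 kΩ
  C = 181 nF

Step 1 — Angular frequency: ω = 2π·f = 2π·1550 = 9739 rad/s.
Step 2 — Component impedances:
  R: Z = R = 1880 Ω
  C: Z = 1/(jωC) = -j/(ω·C) = 0 - j567.3 Ω
Step 3 — Series combination: Z_total = R + C = 1880 - j567.3 Ω = 1964∠-16.8° Ω.
Step 4 — Power factor: PF = cos(φ) = Re(Z)/|Z| = 1880/1963.7 = 0.9574.
Step 5 — Type: Im(Z) = -567.3 ⇒ leading (phase φ = -16.8°).

PF = 0.9574 (leading, φ = -16.8°)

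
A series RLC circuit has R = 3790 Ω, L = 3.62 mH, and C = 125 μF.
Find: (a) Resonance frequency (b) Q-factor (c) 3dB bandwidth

Step 1 — Resonance condition Im(Z)=0 gives ω₀ = 1/√(LC).
Step 2 — ω₀ = 1/√(0.00362·0.000125) = 1487 rad/s.
Step 3 — f₀ = ω₀/(2π) = 236.6 Hz.
Step 4 — Series Q: Q = ω₀L/R = 1487·0.00362/3790 = 0.00142.
Step 5 — 3dB bandwidth: Δω = ω₀/Q = 1.047e+06 rad/s; BW = Δω/(2π) = 1.666e+05 Hz.

(a) f₀ = 236.6 Hz  (b) Q = 0.00142  (c) BW = 1.666e+05 Hz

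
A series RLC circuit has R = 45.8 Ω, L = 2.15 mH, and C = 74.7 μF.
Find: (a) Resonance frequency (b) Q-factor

Step 1 — Resonance condition Im(Z)=0 gives ω₀ = 1/√(LC).
Step 2 — ω₀ = 1/√(0.00215·7.47e-05) = 2495 rad/s.
Step 3 — f₀ = ω₀/(2π) = 397.1 Hz.
Step 4 — Series Q: Q = ω₀L/R = 2495·0.00215/45.8 = 0.1171.

(a) f₀ = 397.1 Hz  (b) Q = 0.1171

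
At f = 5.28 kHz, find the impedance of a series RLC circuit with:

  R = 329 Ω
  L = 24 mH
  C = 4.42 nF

Step 1 — Angular frequency: ω = 2π·f = 2π·5280 = 3.318e+04 rad/s.
Step 2 — Component impedances:
  R: Z = R = 329 Ω
  L: Z = jωL = j·3.318e+04·0.024 = 0 + j796.2 Ω
  C: Z = 1/(jωC) = -j/(ω·C) = 0 - j6820 Ω
Step 3 — Series combination: Z_total = R + L + C = 329 - j6023 Ω = 6032∠-86.9° Ω.

Z = 329 - j6023 Ω = 6032∠-86.9° Ω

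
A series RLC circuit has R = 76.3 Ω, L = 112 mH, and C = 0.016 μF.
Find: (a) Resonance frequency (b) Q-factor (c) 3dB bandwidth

Step 1 — Resonance: ω₀ = 1/√(LC) = 1/√(0.112·1.6e-08) = 2.362e+04 rad/s.
Step 2 — f₀ = ω₀/(2π) = 3760 Hz.
Step 3 — Series Q: Q = ω₀L/R = 2.362e+04·0.112/76.3 = 34.68.
Step 4 — Bandwidth: Δω = ω₀/Q = 681.2 rad/s; BW = Δω/(2π) = 108.4 Hz.

(a) f₀ = 3760 Hz  (b) Q = 34.68  (c) BW = 108.4 Hz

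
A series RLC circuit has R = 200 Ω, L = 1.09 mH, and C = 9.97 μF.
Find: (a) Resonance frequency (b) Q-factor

Step 1 — Resonance condition Im(Z)=0 gives ω₀ = 1/√(LC).
Step 2 — ω₀ = 1/√(0.00109·9.97e-06) = 9593 rad/s.
Step 3 — f₀ = ω₀/(2π) = 1527 Hz.
Step 4 — Series Q: Q = ω₀L/R = 9593·0.00109/200 = 0.05228.

(a) f₀ = 1527 Hz  (b) Q = 0.05228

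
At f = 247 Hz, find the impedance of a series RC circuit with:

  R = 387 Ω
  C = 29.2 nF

Step 1 — Angular frequency: ω = 2π·f = 2π·247 = 1552 rad/s.
Step 2 — Component impedances:
  R: Z = R = 387 Ω
  C: Z = 1/(jωC) = -j/(ω·C) = 0 - j2.207e+04 Ω
Step 3 — Series combination: Z_total = R + C = 387 - j2.207e+04 Ω = 2.207e+04∠-89.0° Ω.

Z = 387 - j2.207e+04 Ω = 2.207e+04∠-89.0° Ω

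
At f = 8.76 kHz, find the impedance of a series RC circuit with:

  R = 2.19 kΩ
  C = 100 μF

Step 1 — Angular frequency: ω = 2π·f = 2π·8760 = 5.504e+04 rad/s.
Step 2 — Component impedances:
  R: Z = R = 2190 Ω
  C: Z = 1/(jωC) = -j/(ω·C) = 0 - j0.1817 Ω
Step 3 — Series combination: Z_total = R + C = 2190 - j0.1817 Ω = 2190∠-0.0° Ω.

Z = 2190 - j0.1817 Ω = 2190∠-0.0° Ω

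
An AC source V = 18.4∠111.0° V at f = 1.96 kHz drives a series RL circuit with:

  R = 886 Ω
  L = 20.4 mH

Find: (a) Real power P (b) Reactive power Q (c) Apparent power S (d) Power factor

Step 1 — Angular frequency: ω = 2π·f = 2π·1960 = 1.232e+04 rad/s.
Step 2 — Component impedances:
  R: Z = R = 886 Ω
  L: Z = jωL = j·1.232e+04·0.0204 = 0 + j251.2 Ω
Step 3 — Series combination: Z_total = R + L = 886 + j251.2 Ω = 920.9∠15.8° Ω.
Step 4 — Source phasor: V = 18.4∠111.0° V = -6.594 + j17.18 V.
Step 5 — Current: I = V / Z = -0.0018 + j0.0199 A = 0.01998∠95.2° A.
Step 6 — Complex power: S = V·I* = 0.3537 + j0.1003 VA.
Step 7 — Real power: P = Re(S) = 0.3537 W.
Step 8 — Reactive power: Q = Im(S) = 0.1003 VAR.
Step 9 — Apparent power: |S| = 0.3676 VA.
Step 10 — Power factor: PF = P/|S| = 0.9621 (lagging).

(a) P = 0.3537 W  (b) Q = 0.1003 VAR  (c) S = 0.3676 VA  (d) PF = 0.9621 (lagging)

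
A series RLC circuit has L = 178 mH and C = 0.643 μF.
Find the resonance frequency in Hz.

Step 1 — Resonance condition Im(Z)=0 gives ω₀ = 1/√(LC).
Step 2 — ω₀ = 1/√(0.178·6.43e-07) = 2956 rad/s.
Step 3 — f₀ = ω₀/(2π) = 470.4 Hz.

f₀ = 470.4 Hz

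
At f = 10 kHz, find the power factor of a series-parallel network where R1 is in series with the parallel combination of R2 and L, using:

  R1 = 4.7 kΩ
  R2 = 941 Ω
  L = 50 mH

Step 1 — Angular frequency: ω = 2π·f = 2π·1e+04 = 6.283e+04 rad/s.
Step 2 — Component impedances:
  R1: Z = R = 4700 Ω
  R2: Z = R = 941 Ω
  L: Z = jωL = j·6.283e+04·0.05 = 0 + j3142 Ω
Step 3 — Parallel branch: R2 || L = 1/(1/R2 + 1/L) = 863.5 + j258.7 Ω.
Step 4 — Series with R1: Z_total = R1 + (R2 || L) = 5564 + j258.7 Ω = 5570∠2.7° Ω.
Step 5 — Power factor: PF = cos(φ) = Re(Z)/|Z| = 5564/5570 = 0.9989.
Step 6 — Type: Im(Z) = 258.7 ⇒ lagging (phase φ = 2.7°).

PF = 0.9989 (lagging, φ = 2.7°)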